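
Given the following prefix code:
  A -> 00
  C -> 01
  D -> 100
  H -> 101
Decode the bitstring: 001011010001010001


Decoding step by step:
Bits 00 -> A
Bits 101 -> H
Bits 101 -> H
Bits 00 -> A
Bits 01 -> C
Bits 01 -> C
Bits 00 -> A
Bits 01 -> C


Decoded message: AHHACCAC


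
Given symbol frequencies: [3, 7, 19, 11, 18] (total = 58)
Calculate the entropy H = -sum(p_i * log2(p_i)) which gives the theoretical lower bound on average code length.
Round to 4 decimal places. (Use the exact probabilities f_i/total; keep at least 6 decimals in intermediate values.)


Per-symbol terms -p_i * log2(p_i) with p_i = f_i/58:
  p = 3/58 = 0.051724: log2(p) = -4.273018, -p*log2(p) = 0.221018
  p = 7/58 = 0.120690: log2(p) = -3.050626, -p*log2(p) = 0.368179
  p = 19/58 = 0.327586: log2(p) = -1.610053, -p*log2(p) = 0.527431
  p = 11/58 = 0.189655: log2(p) = -2.398549, -p*log2(p) = 0.454897
  p = 18/58 = 0.310345: log2(p) = -1.688056, -p*log2(p) = 0.523879
H = 0.221018 + 0.368179 + 0.527431 + 0.454897 + 0.523879 = 2.095404

H = 2.0954 bits/symbol


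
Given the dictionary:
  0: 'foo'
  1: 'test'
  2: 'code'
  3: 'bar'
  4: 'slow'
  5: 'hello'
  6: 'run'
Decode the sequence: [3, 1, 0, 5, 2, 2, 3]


Look up each index in the dictionary:
  3 -> 'bar'
  1 -> 'test'
  0 -> 'foo'
  5 -> 'hello'
  2 -> 'code'
  2 -> 'code'
  3 -> 'bar'

Decoded: "bar test foo hello code code bar"


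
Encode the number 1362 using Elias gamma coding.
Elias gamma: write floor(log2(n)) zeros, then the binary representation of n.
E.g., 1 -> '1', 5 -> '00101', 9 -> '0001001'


num_bits = floor(log2(1362)) + 1 = 11
leading_zeros = num_bits - 1 = 10
binary(1362) = 10101010010

Elias gamma(1362) = '0000000000' + '10101010010' = 000000000010101010010 (21 bits)


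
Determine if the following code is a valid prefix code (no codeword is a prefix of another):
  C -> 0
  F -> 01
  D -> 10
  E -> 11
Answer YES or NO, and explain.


Checking each pair (does one codeword prefix another?):
  C='0' vs F='01': prefix -- VIOLATION

NO -- this is NOT a valid prefix code. C (0) is a prefix of F (01).


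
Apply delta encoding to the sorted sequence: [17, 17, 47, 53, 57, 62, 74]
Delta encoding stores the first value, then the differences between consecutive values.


First value: 17
Deltas:
  17 - 17 = 0
  47 - 17 = 30
  53 - 47 = 6
  57 - 53 = 4
  62 - 57 = 5
  74 - 62 = 12


Delta encoded: [17, 0, 30, 6, 4, 5, 12]


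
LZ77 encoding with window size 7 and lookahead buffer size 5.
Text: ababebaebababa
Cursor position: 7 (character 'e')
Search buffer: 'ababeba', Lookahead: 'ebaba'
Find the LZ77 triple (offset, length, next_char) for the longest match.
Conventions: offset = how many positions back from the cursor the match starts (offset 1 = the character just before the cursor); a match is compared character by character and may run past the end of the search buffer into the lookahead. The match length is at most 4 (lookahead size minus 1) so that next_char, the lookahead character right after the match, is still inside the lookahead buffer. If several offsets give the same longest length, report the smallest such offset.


Try each offset into the search buffer:
  offset=1 (pos 6, char 'a'): match length 0
  offset=2 (pos 5, char 'b'): match length 0
  offset=3 (pos 4, char 'e'): match length 3
  offset=4 (pos 3, char 'b'): match length 0
  offset=5 (pos 2, char 'a'): match length 0
  offset=6 (pos 1, char 'b'): match length 0
  offset=7 (pos 0, char 'a'): match length 0
Longest match has length 3 at offset 3.
next_char = character at position 7 + 3 = 10 -> 'b'

Best match: offset=3, length=3 (matching 'eba' starting at position 4)
LZ77 triple: (3, 3, 'b')


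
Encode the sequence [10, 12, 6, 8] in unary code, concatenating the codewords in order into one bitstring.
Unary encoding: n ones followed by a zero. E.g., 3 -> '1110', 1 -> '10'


Encode each number as n ones followed by a terminating 0:
  10 -> 11111111110 (11 bits)
  12 -> 1111111111110 (13 bits)
  6 -> 1111110 (7 bits)
  8 -> 111111110 (9 bits)
Total length = 11 + 13 + 7 + 9 = 40 bits.

Unary([10, 12, 6, 8]) = 1111111111011111111111101111110111111110 (40 bits)


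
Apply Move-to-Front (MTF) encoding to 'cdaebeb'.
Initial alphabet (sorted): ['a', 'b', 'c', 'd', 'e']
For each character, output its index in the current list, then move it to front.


MTF encoding:
'c': index 2 in ['a', 'b', 'c', 'd', 'e'] -> ['c', 'a', 'b', 'd', 'e']
'd': index 3 in ['c', 'a', 'b', 'd', 'e'] -> ['d', 'c', 'a', 'b', 'e']
'a': index 2 in ['d', 'c', 'a', 'b', 'e'] -> ['a', 'd', 'c', 'b', 'e']
'e': index 4 in ['a', 'd', 'c', 'b', 'e'] -> ['e', 'a', 'd', 'c', 'b']
'b': index 4 in ['e', 'a', 'd', 'c', 'b'] -> ['b', 'e', 'a', 'd', 'c']
'e': index 1 in ['b', 'e', 'a', 'd', 'c'] -> ['e', 'b', 'a', 'd', 'c']
'b': index 1 in ['e', 'b', 'a', 'd', 'c'] -> ['b', 'e', 'a', 'd', 'c']


Output: [2, 3, 2, 4, 4, 1, 1]


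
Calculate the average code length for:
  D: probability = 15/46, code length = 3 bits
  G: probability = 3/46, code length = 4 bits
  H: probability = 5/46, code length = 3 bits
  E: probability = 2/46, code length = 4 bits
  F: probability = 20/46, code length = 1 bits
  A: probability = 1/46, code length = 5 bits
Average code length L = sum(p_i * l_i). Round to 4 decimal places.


Weighted contributions p_i * l_i:
  D: (15/46) * 3 = 45/46
  G: (3/46) * 4 = 12/46
  H: (5/46) * 3 = 15/46
  E: (2/46) * 4 = 8/46
  F: (20/46) * 1 = 20/46
  A: (1/46) * 5 = 5/46
Sum = (45 + 12 + 15 + 8 + 20 + 5)/46 = 105/46

L = 105/46 = 2.2826 bits/symbol


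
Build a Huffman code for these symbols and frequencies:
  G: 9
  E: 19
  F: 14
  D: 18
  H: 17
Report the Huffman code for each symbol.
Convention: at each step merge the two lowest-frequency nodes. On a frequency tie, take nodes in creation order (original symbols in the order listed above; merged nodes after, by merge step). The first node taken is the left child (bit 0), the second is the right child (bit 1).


Huffman tree construction:
Step 1: Merge G(9) + F(14) = 23
Step 2: Merge H(17) + D(18) = 35
Step 3: Merge E(19) + (G+F)(23) = 42
Step 4: Merge (H+D)(35) + (E+(G+F))(42) = 77
Read each symbol's code off the tree from the root (left child = 0, right child = 1).

Codes:
  G: 110 (length 3)
  E: 10 (length 2)
  F: 111 (length 3)
  D: 01 (length 2)
  H: 00 (length 2)
Average code length: 177/77 = 2.2987 bits/symbol


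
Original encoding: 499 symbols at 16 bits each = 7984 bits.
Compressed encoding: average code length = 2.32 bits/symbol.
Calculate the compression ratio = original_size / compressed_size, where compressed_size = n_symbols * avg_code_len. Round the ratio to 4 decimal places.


original_size = n_symbols * orig_bits = 499 * 16 = 7984 bits
compressed_size = n_symbols * avg_code_len = 499 * 2.32 = 1157.68 bits
ratio = original_size / compressed_size = 7984 / 1157.68 = 6.8966

Compression ratio = 6.8966


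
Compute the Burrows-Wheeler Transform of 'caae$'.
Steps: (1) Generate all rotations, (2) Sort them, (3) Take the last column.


Rotations (sorted):
  0: $caae -> last char: e
  1: aae$c -> last char: c
  2: ae$ca -> last char: a
  3: caae$ -> last char: $
  4: e$caa -> last char: a


BWT = eca$a


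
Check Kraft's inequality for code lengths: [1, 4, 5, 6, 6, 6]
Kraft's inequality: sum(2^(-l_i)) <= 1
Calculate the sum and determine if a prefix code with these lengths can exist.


Sum = 2^(-1) + 2^(-4) + 2^(-5) + 2^(-6) + 2^(-6) + 2^(-6)
    = 0.5 + 0.0625 + 0.03125 + 0.015625 + 0.015625 + 0.015625
    = 41/64 = 0.640625
Since 0.640625 <= 1, Kraft's inequality IS satisfied.
A prefix code with these lengths CAN exist.

Kraft sum = 0.640625. Satisfied.


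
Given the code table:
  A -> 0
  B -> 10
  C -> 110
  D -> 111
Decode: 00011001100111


Decoding:
0 -> A
0 -> A
0 -> A
110 -> C
0 -> A
110 -> C
0 -> A
111 -> D


Result: AAACACAD


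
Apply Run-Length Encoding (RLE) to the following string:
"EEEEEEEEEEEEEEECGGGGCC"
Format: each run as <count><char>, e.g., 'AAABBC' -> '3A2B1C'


Scanning runs left to right:
  i=0: run of 'E' x 15 -> '15E'
  i=15: run of 'C' x 1 -> '1C'
  i=16: run of 'G' x 4 -> '4G'
  i=20: run of 'C' x 2 -> '2C'

RLE = 15E1C4G2C


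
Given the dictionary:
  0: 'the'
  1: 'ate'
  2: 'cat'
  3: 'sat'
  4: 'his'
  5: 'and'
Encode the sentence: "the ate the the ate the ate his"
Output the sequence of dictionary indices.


Look up each word in the dictionary:
  'the' -> 0
  'ate' -> 1
  'the' -> 0
  'the' -> 0
  'ate' -> 1
  'the' -> 0
  'ate' -> 1
  'his' -> 4

Encoded: [0, 1, 0, 0, 1, 0, 1, 4]


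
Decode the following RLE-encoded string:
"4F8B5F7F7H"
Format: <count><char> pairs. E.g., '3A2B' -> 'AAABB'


Expanding each <count><char> pair:
  4F -> 'FFFF'
  8B -> 'BBBBBBBB'
  5F -> 'FFFFF'
  7F -> 'FFFFFFF'
  7H -> 'HHHHHHH'

Decoded = FFFFBBBBBBBBFFFFFFFFFFFFHHHHHHH


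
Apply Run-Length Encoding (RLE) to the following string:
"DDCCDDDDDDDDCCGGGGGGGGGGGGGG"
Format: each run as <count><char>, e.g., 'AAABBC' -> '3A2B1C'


Scanning runs left to right:
  i=0: run of 'D' x 2 -> '2D'
  i=2: run of 'C' x 2 -> '2C'
  i=4: run of 'D' x 8 -> '8D'
  i=12: run of 'C' x 2 -> '2C'
  i=14: run of 'G' x 14 -> '14G'

RLE = 2D2C8D2C14G


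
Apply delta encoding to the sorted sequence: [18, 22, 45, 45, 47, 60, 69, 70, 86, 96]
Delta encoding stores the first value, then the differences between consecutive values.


First value: 18
Deltas:
  22 - 18 = 4
  45 - 22 = 23
  45 - 45 = 0
  47 - 45 = 2
  60 - 47 = 13
  69 - 60 = 9
  70 - 69 = 1
  86 - 70 = 16
  96 - 86 = 10


Delta encoded: [18, 4, 23, 0, 2, 13, 9, 1, 16, 10]


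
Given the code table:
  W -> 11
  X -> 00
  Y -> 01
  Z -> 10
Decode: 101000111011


Decoding:
10 -> Z
10 -> Z
00 -> X
11 -> W
10 -> Z
11 -> W


Result: ZZXWZW


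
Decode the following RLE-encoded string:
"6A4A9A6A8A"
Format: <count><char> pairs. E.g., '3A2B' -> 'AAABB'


Expanding each <count><char> pair:
  6A -> 'AAAAAA'
  4A -> 'AAAA'
  9A -> 'AAAAAAAAA'
  6A -> 'AAAAAA'
  8A -> 'AAAAAAAA'

Decoded = AAAAAAAAAAAAAAAAAAAAAAAAAAAAAAAAA


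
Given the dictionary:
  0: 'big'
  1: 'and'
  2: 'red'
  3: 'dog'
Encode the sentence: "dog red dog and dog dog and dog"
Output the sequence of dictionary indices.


Look up each word in the dictionary:
  'dog' -> 3
  'red' -> 2
  'dog' -> 3
  'and' -> 1
  'dog' -> 3
  'dog' -> 3
  'and' -> 1
  'dog' -> 3

Encoded: [3, 2, 3, 1, 3, 3, 1, 3]


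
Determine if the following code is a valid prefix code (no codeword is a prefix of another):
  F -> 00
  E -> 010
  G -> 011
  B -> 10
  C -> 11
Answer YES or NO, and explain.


Checking each pair (does one codeword prefix another?):
  F='00' vs E='010': no prefix
  F='00' vs G='011': no prefix
  F='00' vs B='10': no prefix
  F='00' vs C='11': no prefix
  E='010' vs F='00': no prefix
  E='010' vs G='011': no prefix
  E='010' vs B='10': no prefix
  E='010' vs C='11': no prefix
  G='011' vs F='00': no prefix
  G='011' vs E='010': no prefix
  G='011' vs B='10': no prefix
  G='011' vs C='11': no prefix
  B='10' vs F='00': no prefix
  B='10' vs E='010': no prefix
  B='10' vs G='011': no prefix
  B='10' vs C='11': no prefix
  C='11' vs F='00': no prefix
  C='11' vs E='010': no prefix
  C='11' vs G='011': no prefix
  C='11' vs B='10': no prefix
No violation found over all pairs.

YES -- this is a valid prefix code. No codeword is a prefix of any other codeword.


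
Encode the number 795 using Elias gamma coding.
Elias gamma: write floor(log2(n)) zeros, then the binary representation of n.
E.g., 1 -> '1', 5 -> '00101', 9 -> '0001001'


num_bits = floor(log2(795)) + 1 = 10
leading_zeros = num_bits - 1 = 9
binary(795) = 1100011011

Elias gamma(795) = '000000000' + '1100011011' = 0000000001100011011 (19 bits)


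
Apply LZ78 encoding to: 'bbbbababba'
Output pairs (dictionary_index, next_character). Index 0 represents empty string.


LZ78 encoding steps:
Dictionary: {0: ''}
Step 1: w='' (idx 0), next='b' -> output (0, 'b'), add 'b' as idx 1
Step 2: w='b' (idx 1), next='b' -> output (1, 'b'), add 'bb' as idx 2
Step 3: w='b' (idx 1), next='a' -> output (1, 'a'), add 'ba' as idx 3
Step 4: w='ba' (idx 3), next='b' -> output (3, 'b'), add 'bab' as idx 4
Step 5: w='ba' (idx 3), end of input -> output (3, '')


Encoded: [(0, 'b'), (1, 'b'), (1, 'a'), (3, 'b'), (3, '')]


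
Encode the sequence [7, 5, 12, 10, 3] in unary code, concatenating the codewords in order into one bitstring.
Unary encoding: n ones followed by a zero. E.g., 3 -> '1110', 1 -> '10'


Encode each number as n ones followed by a terminating 0:
  7 -> 11111110 (8 bits)
  5 -> 111110 (6 bits)
  12 -> 1111111111110 (13 bits)
  10 -> 11111111110 (11 bits)
  3 -> 1110 (4 bits)
Total length = 8 + 6 + 13 + 11 + 4 = 42 bits.

Unary([7, 5, 12, 10, 3]) = 111111101111101111111111110111111111101110 (42 bits)


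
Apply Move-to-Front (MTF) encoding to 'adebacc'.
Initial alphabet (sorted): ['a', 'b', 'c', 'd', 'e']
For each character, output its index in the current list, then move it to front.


MTF encoding:
'a': index 0 in ['a', 'b', 'c', 'd', 'e'] -> ['a', 'b', 'c', 'd', 'e']
'd': index 3 in ['a', 'b', 'c', 'd', 'e'] -> ['d', 'a', 'b', 'c', 'e']
'e': index 4 in ['d', 'a', 'b', 'c', 'e'] -> ['e', 'd', 'a', 'b', 'c']
'b': index 3 in ['e', 'd', 'a', 'b', 'c'] -> ['b', 'e', 'd', 'a', 'c']
'a': index 3 in ['b', 'e', 'd', 'a', 'c'] -> ['a', 'b', 'e', 'd', 'c']
'c': index 4 in ['a', 'b', 'e', 'd', 'c'] -> ['c', 'a', 'b', 'e', 'd']
'c': index 0 in ['c', 'a', 'b', 'e', 'd'] -> ['c', 'a', 'b', 'e', 'd']


Output: [0, 3, 4, 3, 3, 4, 0]


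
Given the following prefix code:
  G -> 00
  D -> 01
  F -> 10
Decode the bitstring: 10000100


Decoding step by step:
Bits 10 -> F
Bits 00 -> G
Bits 01 -> D
Bits 00 -> G


Decoded message: FGDG


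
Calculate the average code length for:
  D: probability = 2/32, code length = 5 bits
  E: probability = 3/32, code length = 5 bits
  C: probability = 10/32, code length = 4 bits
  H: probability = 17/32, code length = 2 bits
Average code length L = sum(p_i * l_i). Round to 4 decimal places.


Weighted contributions p_i * l_i:
  D: (2/32) * 5 = 10/32
  E: (3/32) * 5 = 15/32
  C: (10/32) * 4 = 40/32
  H: (17/32) * 2 = 34/32
Sum = (10 + 15 + 40 + 34)/32 = 99/32

L = 99/32 = 3.0938 bits/symbol


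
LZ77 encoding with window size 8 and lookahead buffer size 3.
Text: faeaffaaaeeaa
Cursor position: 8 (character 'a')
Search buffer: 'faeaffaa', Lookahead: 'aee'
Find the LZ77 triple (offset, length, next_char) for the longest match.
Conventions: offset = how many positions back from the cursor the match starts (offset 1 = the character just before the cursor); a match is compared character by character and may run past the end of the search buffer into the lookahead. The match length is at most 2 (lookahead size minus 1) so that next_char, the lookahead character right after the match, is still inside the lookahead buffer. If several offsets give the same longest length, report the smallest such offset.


Try each offset into the search buffer:
  offset=1 (pos 7, char 'a'): match length 1
  offset=2 (pos 6, char 'a'): match length 1
  offset=3 (pos 5, char 'f'): match length 0
  offset=4 (pos 4, char 'f'): match length 0
  offset=5 (pos 3, char 'a'): match length 1
  offset=6 (pos 2, char 'e'): match length 0
  offset=7 (pos 1, char 'a'): match length 2
  offset=8 (pos 0, char 'f'): match length 0
Longest match has length 2 at offset 7.
next_char = character at position 8 + 2 = 10 -> 'e'

Best match: offset=7, length=2 (matching 'ae' starting at position 1)
LZ77 triple: (7, 2, 'e')


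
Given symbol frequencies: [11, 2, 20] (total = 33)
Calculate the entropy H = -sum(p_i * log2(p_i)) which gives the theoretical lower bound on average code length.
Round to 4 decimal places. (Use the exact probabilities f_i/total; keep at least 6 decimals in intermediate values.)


Per-symbol terms -p_i * log2(p_i) with p_i = f_i/33:
  p = 11/33 = 0.333333: log2(p) = -1.584963, -p*log2(p) = 0.528321
  p = 2/33 = 0.060606: log2(p) = -4.044394, -p*log2(p) = 0.245115
  p = 20/33 = 0.606061: log2(p) = -0.722466, -p*log2(p) = 0.437858
H = 0.528321 + 0.245115 + 0.437858 = 1.211294

H = 1.2113 bits/symbol


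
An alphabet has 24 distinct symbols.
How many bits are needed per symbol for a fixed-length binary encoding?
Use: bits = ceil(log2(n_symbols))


log2(24) = 4.585
Bracket: 2^4 = 16 < 24 <= 2^5 = 32
So ceil(log2(24)) = 5

bits = ceil(log2(24)) = ceil(4.585) = 5 bits


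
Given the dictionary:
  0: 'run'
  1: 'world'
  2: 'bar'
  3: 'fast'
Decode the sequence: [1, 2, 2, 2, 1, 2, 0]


Look up each index in the dictionary:
  1 -> 'world'
  2 -> 'bar'
  2 -> 'bar'
  2 -> 'bar'
  1 -> 'world'
  2 -> 'bar'
  0 -> 'run'

Decoded: "world bar bar bar world bar run"


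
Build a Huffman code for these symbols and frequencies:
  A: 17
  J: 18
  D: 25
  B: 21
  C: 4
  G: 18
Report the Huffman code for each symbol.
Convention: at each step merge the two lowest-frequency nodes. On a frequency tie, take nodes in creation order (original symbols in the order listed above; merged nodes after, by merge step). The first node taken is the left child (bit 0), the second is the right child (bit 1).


Huffman tree construction:
Step 1: Merge C(4) + A(17) = 21
Step 2: Merge J(18) + G(18) = 36
Step 3: Merge B(21) + (C+A)(21) = 42
Step 4: Merge D(25) + (J+G)(36) = 61
Step 5: Merge (B+(C+A))(42) + (D+(J+G))(61) = 103
Read each symbol's code off the tree from the root (left child = 0, right child = 1).

Codes:
  A: 011 (length 3)
  J: 110 (length 3)
  D: 10 (length 2)
  B: 00 (length 2)
  C: 010 (length 3)
  G: 111 (length 3)
Average code length: 263/103 = 2.5534 bits/symbol


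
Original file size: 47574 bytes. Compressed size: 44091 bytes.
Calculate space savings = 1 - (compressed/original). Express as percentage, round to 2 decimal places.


ratio = compressed/original = 44091/47574 = 0.926788
savings = 1 - ratio = 1 - 0.926788 = 0.073212
as a percentage: 0.073212 * 100 = 7.32%

Space savings = 1 - 44091/47574 = 7.32%


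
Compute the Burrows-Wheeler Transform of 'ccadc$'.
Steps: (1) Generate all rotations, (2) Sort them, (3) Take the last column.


Rotations (sorted):
  0: $ccadc -> last char: c
  1: adc$cc -> last char: c
  2: c$ccad -> last char: d
  3: cadc$c -> last char: c
  4: ccadc$ -> last char: $
  5: dc$cca -> last char: a


BWT = ccdc$a


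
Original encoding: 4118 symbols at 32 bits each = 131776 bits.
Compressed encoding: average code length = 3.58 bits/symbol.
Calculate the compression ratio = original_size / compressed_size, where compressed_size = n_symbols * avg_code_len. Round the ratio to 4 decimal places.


original_size = n_symbols * orig_bits = 4118 * 32 = 131776 bits
compressed_size = n_symbols * avg_code_len = 4118 * 3.58 = 14742.44 bits
ratio = original_size / compressed_size = 131776 / 14742.44 = 8.9385

Compression ratio = 8.9385


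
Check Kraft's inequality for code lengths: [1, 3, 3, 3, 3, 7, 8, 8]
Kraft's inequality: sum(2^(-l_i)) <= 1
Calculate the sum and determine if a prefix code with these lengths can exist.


Sum = 2^(-1) + 2^(-3) + 2^(-3) + 2^(-3) + 2^(-3) + 2^(-7) + 2^(-8) + 2^(-8)
    = 0.5 + 0.125 + 0.125 + 0.125 + 0.125 + 0.0078125 + 0.00390625 + 0.00390625
    = 260/256 = 1.015625
Since 1.015625 > 1, Kraft's inequality is NOT satisfied.
A prefix code with these lengths CANNOT exist.

Kraft sum = 1.015625. Not satisfied.


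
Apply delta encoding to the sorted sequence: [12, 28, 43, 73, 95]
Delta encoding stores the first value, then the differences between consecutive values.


First value: 12
Deltas:
  28 - 12 = 16
  43 - 28 = 15
  73 - 43 = 30
  95 - 73 = 22


Delta encoded: [12, 16, 15, 30, 22]


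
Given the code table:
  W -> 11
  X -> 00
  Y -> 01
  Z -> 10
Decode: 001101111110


Decoding:
00 -> X
11 -> W
01 -> Y
11 -> W
11 -> W
10 -> Z


Result: XWYWWZ


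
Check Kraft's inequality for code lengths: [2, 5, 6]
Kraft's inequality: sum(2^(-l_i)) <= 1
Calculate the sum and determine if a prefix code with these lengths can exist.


Sum = 2^(-2) + 2^(-5) + 2^(-6)
    = 0.25 + 0.03125 + 0.015625
    = 19/64 = 0.296875
Since 0.296875 <= 1, Kraft's inequality IS satisfied.
A prefix code with these lengths CAN exist.

Kraft sum = 0.296875. Satisfied.


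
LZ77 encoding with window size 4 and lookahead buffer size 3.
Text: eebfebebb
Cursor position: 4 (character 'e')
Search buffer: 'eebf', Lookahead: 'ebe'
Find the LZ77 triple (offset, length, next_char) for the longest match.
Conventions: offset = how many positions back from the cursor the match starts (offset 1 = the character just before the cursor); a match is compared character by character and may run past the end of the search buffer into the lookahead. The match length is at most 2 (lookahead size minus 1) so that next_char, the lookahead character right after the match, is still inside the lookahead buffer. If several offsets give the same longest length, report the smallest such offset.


Try each offset into the search buffer:
  offset=1 (pos 3, char 'f'): match length 0
  offset=2 (pos 2, char 'b'): match length 0
  offset=3 (pos 1, char 'e'): match length 2
  offset=4 (pos 0, char 'e'): match length 1
Longest match has length 2 at offset 3.
next_char = character at position 4 + 2 = 6 -> 'e'

Best match: offset=3, length=2 (matching 'eb' starting at position 1)
LZ77 triple: (3, 2, 'e')


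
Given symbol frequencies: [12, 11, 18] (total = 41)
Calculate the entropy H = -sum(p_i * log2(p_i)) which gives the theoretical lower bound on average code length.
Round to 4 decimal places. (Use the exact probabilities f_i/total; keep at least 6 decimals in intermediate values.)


Per-symbol terms -p_i * log2(p_i) with p_i = f_i/41:
  p = 12/41 = 0.292683: log2(p) = -1.772590, -p*log2(p) = 0.518807
  p = 11/41 = 0.268293: log2(p) = -1.898120, -p*log2(p) = 0.509252
  p = 18/41 = 0.439024: log2(p) = -1.187627, -p*log2(p) = 0.521397
H = 0.518807 + 0.509252 + 0.521397 = 1.549456

H = 1.5495 bits/symbol


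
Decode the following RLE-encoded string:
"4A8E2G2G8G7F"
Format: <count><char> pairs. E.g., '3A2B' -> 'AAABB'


Expanding each <count><char> pair:
  4A -> 'AAAA'
  8E -> 'EEEEEEEE'
  2G -> 'GG'
  2G -> 'GG'
  8G -> 'GGGGGGGG'
  7F -> 'FFFFFFF'

Decoded = AAAAEEEEEEEEGGGGGGGGGGGGFFFFFFF


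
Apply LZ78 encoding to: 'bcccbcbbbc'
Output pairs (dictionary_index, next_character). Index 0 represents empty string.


LZ78 encoding steps:
Dictionary: {0: ''}
Step 1: w='' (idx 0), next='b' -> output (0, 'b'), add 'b' as idx 1
Step 2: w='' (idx 0), next='c' -> output (0, 'c'), add 'c' as idx 2
Step 3: w='c' (idx 2), next='c' -> output (2, 'c'), add 'cc' as idx 3
Step 4: w='b' (idx 1), next='c' -> output (1, 'c'), add 'bc' as idx 4
Step 5: w='b' (idx 1), next='b' -> output (1, 'b'), add 'bb' as idx 5
Step 6: w='bc' (idx 4), end of input -> output (4, '')


Encoded: [(0, 'b'), (0, 'c'), (2, 'c'), (1, 'c'), (1, 'b'), (4, '')]


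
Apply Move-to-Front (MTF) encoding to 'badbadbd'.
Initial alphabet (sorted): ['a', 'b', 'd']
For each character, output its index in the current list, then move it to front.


MTF encoding:
'b': index 1 in ['a', 'b', 'd'] -> ['b', 'a', 'd']
'a': index 1 in ['b', 'a', 'd'] -> ['a', 'b', 'd']
'd': index 2 in ['a', 'b', 'd'] -> ['d', 'a', 'b']
'b': index 2 in ['d', 'a', 'b'] -> ['b', 'd', 'a']
'a': index 2 in ['b', 'd', 'a'] -> ['a', 'b', 'd']
'd': index 2 in ['a', 'b', 'd'] -> ['d', 'a', 'b']
'b': index 2 in ['d', 'a', 'b'] -> ['b', 'd', 'a']
'd': index 1 in ['b', 'd', 'a'] -> ['d', 'b', 'a']


Output: [1, 1, 2, 2, 2, 2, 2, 1]


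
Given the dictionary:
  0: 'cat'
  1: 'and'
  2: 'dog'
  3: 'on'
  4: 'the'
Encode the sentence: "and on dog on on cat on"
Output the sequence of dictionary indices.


Look up each word in the dictionary:
  'and' -> 1
  'on' -> 3
  'dog' -> 2
  'on' -> 3
  'on' -> 3
  'cat' -> 0
  'on' -> 3

Encoded: [1, 3, 2, 3, 3, 0, 3]


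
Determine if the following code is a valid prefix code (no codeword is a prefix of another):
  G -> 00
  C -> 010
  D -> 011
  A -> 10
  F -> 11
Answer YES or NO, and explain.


Checking each pair (does one codeword prefix another?):
  G='00' vs C='010': no prefix
  G='00' vs D='011': no prefix
  G='00' vs A='10': no prefix
  G='00' vs F='11': no prefix
  C='010' vs G='00': no prefix
  C='010' vs D='011': no prefix
  C='010' vs A='10': no prefix
  C='010' vs F='11': no prefix
  D='011' vs G='00': no prefix
  D='011' vs C='010': no prefix
  D='011' vs A='10': no prefix
  D='011' vs F='11': no prefix
  A='10' vs G='00': no prefix
  A='10' vs C='010': no prefix
  A='10' vs D='011': no prefix
  A='10' vs F='11': no prefix
  F='11' vs G='00': no prefix
  F='11' vs C='010': no prefix
  F='11' vs D='011': no prefix
  F='11' vs A='10': no prefix
No violation found over all pairs.

YES -- this is a valid prefix code. No codeword is a prefix of any other codeword.


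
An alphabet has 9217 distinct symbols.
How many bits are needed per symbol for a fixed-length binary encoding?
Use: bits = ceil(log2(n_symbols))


log2(9217) = 13.1701
Bracket: 2^13 = 8192 < 9217 <= 2^14 = 16384
So ceil(log2(9217)) = 14

bits = ceil(log2(9217)) = ceil(13.1701) = 14 bits


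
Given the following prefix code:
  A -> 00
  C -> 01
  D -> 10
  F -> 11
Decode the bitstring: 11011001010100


Decoding step by step:
Bits 11 -> F
Bits 01 -> C
Bits 10 -> D
Bits 01 -> C
Bits 01 -> C
Bits 01 -> C
Bits 00 -> A


Decoded message: FCDCCCA


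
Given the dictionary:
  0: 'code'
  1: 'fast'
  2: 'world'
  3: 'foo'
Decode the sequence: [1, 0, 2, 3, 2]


Look up each index in the dictionary:
  1 -> 'fast'
  0 -> 'code'
  2 -> 'world'
  3 -> 'foo'
  2 -> 'world'

Decoded: "fast code world foo world"


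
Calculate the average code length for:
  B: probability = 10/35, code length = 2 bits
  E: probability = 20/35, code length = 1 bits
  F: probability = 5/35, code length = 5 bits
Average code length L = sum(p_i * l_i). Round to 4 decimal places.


Weighted contributions p_i * l_i:
  B: (10/35) * 2 = 20/35
  E: (20/35) * 1 = 20/35
  F: (5/35) * 5 = 25/35
Sum = (20 + 20 + 25)/35 = 65/35

L = 65/35 = 1.8571 bits/symbol


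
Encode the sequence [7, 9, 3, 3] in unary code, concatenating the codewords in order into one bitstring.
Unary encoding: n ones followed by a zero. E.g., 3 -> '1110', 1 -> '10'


Encode each number as n ones followed by a terminating 0:
  7 -> 11111110 (8 bits)
  9 -> 1111111110 (10 bits)
  3 -> 1110 (4 bits)
  3 -> 1110 (4 bits)
Total length = 8 + 10 + 4 + 4 = 26 bits.

Unary([7, 9, 3, 3]) = 11111110111111111011101110 (26 bits)


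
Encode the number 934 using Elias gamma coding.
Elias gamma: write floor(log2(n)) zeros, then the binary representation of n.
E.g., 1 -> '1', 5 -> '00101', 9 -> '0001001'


num_bits = floor(log2(934)) + 1 = 10
leading_zeros = num_bits - 1 = 9
binary(934) = 1110100110

Elias gamma(934) = '000000000' + '1110100110' = 0000000001110100110 (19 bits)


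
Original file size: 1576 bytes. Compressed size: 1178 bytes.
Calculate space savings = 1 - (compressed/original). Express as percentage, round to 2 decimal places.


ratio = compressed/original = 1178/1576 = 0.747462
savings = 1 - ratio = 1 - 0.747462 = 0.252538
as a percentage: 0.252538 * 100 = 25.25%

Space savings = 1 - 1178/1576 = 25.25%


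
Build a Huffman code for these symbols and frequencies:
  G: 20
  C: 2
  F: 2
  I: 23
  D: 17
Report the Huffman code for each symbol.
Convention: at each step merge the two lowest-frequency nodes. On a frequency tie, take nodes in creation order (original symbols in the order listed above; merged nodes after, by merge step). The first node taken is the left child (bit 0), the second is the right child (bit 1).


Huffman tree construction:
Step 1: Merge C(2) + F(2) = 4
Step 2: Merge (C+F)(4) + D(17) = 21
Step 3: Merge G(20) + ((C+F)+D)(21) = 41
Step 4: Merge I(23) + (G+((C+F)+D))(41) = 64
Read each symbol's code off the tree from the root (left child = 0, right child = 1).

Codes:
  G: 10 (length 2)
  C: 1100 (length 4)
  F: 1101 (length 4)
  I: 0 (length 1)
  D: 111 (length 3)
Average code length: 130/64 = 2.0313 bits/symbol


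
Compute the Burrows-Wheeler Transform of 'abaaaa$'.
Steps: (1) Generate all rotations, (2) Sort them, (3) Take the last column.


Rotations (sorted):
  0: $abaaaa -> last char: a
  1: a$abaaa -> last char: a
  2: aa$abaa -> last char: a
  3: aaa$aba -> last char: a
  4: aaaa$ab -> last char: b
  5: abaaaa$ -> last char: $
  6: baaaa$a -> last char: a


BWT = aaaab$a


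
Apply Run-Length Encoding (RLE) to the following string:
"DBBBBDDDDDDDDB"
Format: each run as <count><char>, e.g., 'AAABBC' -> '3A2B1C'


Scanning runs left to right:
  i=0: run of 'D' x 1 -> '1D'
  i=1: run of 'B' x 4 -> '4B'
  i=5: run of 'D' x 8 -> '8D'
  i=13: run of 'B' x 1 -> '1B'

RLE = 1D4B8D1B


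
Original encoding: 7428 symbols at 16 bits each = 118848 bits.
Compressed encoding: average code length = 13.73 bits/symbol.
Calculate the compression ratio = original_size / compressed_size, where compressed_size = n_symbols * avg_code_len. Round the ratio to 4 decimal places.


original_size = n_symbols * orig_bits = 7428 * 16 = 118848 bits
compressed_size = n_symbols * avg_code_len = 7428 * 13.73 = 101986.44 bits
ratio = original_size / compressed_size = 118848 / 101986.44 = 1.1653

Compression ratio = 1.1653


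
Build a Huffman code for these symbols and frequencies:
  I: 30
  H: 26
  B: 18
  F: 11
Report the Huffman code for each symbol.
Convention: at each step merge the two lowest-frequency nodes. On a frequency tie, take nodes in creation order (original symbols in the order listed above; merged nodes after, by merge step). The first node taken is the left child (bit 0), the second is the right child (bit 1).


Huffman tree construction:
Step 1: Merge F(11) + B(18) = 29
Step 2: Merge H(26) + (F+B)(29) = 55
Step 3: Merge I(30) + (H+(F+B))(55) = 85
Read each symbol's code off the tree from the root (left child = 0, right child = 1).

Codes:
  I: 0 (length 1)
  H: 10 (length 2)
  B: 111 (length 3)
  F: 110 (length 3)
Average code length: 169/85 = 1.9882 bits/symbol


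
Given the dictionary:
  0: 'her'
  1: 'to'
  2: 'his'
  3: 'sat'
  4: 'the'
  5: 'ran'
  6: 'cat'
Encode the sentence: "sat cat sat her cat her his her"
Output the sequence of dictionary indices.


Look up each word in the dictionary:
  'sat' -> 3
  'cat' -> 6
  'sat' -> 3
  'her' -> 0
  'cat' -> 6
  'her' -> 0
  'his' -> 2
  'her' -> 0

Encoded: [3, 6, 3, 0, 6, 0, 2, 0]


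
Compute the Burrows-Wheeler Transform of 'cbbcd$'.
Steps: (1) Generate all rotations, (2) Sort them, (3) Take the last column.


Rotations (sorted):
  0: $cbbcd -> last char: d
  1: bbcd$c -> last char: c
  2: bcd$cb -> last char: b
  3: cbbcd$ -> last char: $
  4: cd$cbb -> last char: b
  5: d$cbbc -> last char: c


BWT = dcb$bc


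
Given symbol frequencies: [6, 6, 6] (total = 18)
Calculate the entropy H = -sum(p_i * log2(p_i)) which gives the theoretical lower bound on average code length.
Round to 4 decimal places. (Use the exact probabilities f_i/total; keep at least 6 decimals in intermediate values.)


Per-symbol terms -p_i * log2(p_i) with p_i = f_i/18:
  p = 6/18 = 0.333333: log2(p) = -1.584963, -p*log2(p) = 0.528321
  p = 6/18 = 0.333333: log2(p) = -1.584963, -p*log2(p) = 0.528321
  p = 6/18 = 0.333333: log2(p) = -1.584963, -p*log2(p) = 0.528321
H = 0.528321 + 0.528321 + 0.528321 = 1.584963

H = 1.585 bits/symbol


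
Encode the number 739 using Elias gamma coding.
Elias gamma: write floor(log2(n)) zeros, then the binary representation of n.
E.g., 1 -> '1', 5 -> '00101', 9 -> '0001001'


num_bits = floor(log2(739)) + 1 = 10
leading_zeros = num_bits - 1 = 9
binary(739) = 1011100011

Elias gamma(739) = '000000000' + '1011100011' = 0000000001011100011 (19 bits)


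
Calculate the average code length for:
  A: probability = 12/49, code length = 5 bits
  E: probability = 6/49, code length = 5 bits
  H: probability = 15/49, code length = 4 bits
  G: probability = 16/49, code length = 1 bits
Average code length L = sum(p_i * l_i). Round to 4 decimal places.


Weighted contributions p_i * l_i:
  A: (12/49) * 5 = 60/49
  E: (6/49) * 5 = 30/49
  H: (15/49) * 4 = 60/49
  G: (16/49) * 1 = 16/49
Sum = (60 + 30 + 60 + 16)/49 = 166/49

L = 166/49 = 3.3878 bits/symbol


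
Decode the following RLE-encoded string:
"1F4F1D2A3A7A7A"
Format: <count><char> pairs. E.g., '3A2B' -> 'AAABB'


Expanding each <count><char> pair:
  1F -> 'F'
  4F -> 'FFFF'
  1D -> 'D'
  2A -> 'AA'
  3A -> 'AAA'
  7A -> 'AAAAAAA'
  7A -> 'AAAAAAA'

Decoded = FFFFFDAAAAAAAAAAAAAAAAAAA


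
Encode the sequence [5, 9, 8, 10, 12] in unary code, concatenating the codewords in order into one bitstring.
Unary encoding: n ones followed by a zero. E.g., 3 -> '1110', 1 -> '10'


Encode each number as n ones followed by a terminating 0:
  5 -> 111110 (6 bits)
  9 -> 1111111110 (10 bits)
  8 -> 111111110 (9 bits)
  10 -> 11111111110 (11 bits)
  12 -> 1111111111110 (13 bits)
Total length = 6 + 10 + 9 + 11 + 13 = 49 bits.

Unary([5, 9, 8, 10, 12]) = 1111101111111110111111110111111111101111111111110 (49 bits)


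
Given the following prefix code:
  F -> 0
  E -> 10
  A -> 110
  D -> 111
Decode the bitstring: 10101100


Decoding step by step:
Bits 10 -> E
Bits 10 -> E
Bits 110 -> A
Bits 0 -> F


Decoded message: EEAF


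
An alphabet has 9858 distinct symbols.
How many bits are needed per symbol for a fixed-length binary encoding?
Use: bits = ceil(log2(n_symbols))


log2(9858) = 13.2671
Bracket: 2^13 = 8192 < 9858 <= 2^14 = 16384
So ceil(log2(9858)) = 14

bits = ceil(log2(9858)) = ceil(13.2671) = 14 bits


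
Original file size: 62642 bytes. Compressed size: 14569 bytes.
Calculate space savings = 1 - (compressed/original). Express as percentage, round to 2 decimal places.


ratio = compressed/original = 14569/62642 = 0.232576
savings = 1 - ratio = 1 - 0.232576 = 0.767424
as a percentage: 0.767424 * 100 = 76.74%

Space savings = 1 - 14569/62642 = 76.74%


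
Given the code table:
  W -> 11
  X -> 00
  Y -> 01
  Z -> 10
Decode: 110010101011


Decoding:
11 -> W
00 -> X
10 -> Z
10 -> Z
10 -> Z
11 -> W


Result: WXZZZW


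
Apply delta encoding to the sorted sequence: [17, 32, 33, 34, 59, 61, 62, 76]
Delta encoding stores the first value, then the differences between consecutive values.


First value: 17
Deltas:
  32 - 17 = 15
  33 - 32 = 1
  34 - 33 = 1
  59 - 34 = 25
  61 - 59 = 2
  62 - 61 = 1
  76 - 62 = 14


Delta encoded: [17, 15, 1, 1, 25, 2, 1, 14]


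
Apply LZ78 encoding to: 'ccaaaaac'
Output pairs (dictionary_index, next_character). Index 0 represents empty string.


LZ78 encoding steps:
Dictionary: {0: ''}
Step 1: w='' (idx 0), next='c' -> output (0, 'c'), add 'c' as idx 1
Step 2: w='c' (idx 1), next='a' -> output (1, 'a'), add 'ca' as idx 2
Step 3: w='' (idx 0), next='a' -> output (0, 'a'), add 'a' as idx 3
Step 4: w='a' (idx 3), next='a' -> output (3, 'a'), add 'aa' as idx 4
Step 5: w='a' (idx 3), next='c' -> output (3, 'c'), add 'ac' as idx 5


Encoded: [(0, 'c'), (1, 'a'), (0, 'a'), (3, 'a'), (3, 'c')]


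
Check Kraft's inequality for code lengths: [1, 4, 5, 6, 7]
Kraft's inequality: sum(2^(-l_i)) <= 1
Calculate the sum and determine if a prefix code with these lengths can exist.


Sum = 2^(-1) + 2^(-4) + 2^(-5) + 2^(-6) + 2^(-7)
    = 0.5 + 0.0625 + 0.03125 + 0.015625 + 0.0078125
    = 79/128 = 0.6171875
Since 0.6171875 <= 1, Kraft's inequality IS satisfied.
A prefix code with these lengths CAN exist.

Kraft sum = 0.6171875. Satisfied.


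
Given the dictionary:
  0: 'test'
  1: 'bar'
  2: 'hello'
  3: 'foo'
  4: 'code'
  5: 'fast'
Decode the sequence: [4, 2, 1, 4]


Look up each index in the dictionary:
  4 -> 'code'
  2 -> 'hello'
  1 -> 'bar'
  4 -> 'code'

Decoded: "code hello bar code"


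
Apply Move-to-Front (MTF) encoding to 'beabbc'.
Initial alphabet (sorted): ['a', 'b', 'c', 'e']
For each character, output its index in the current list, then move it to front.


MTF encoding:
'b': index 1 in ['a', 'b', 'c', 'e'] -> ['b', 'a', 'c', 'e']
'e': index 3 in ['b', 'a', 'c', 'e'] -> ['e', 'b', 'a', 'c']
'a': index 2 in ['e', 'b', 'a', 'c'] -> ['a', 'e', 'b', 'c']
'b': index 2 in ['a', 'e', 'b', 'c'] -> ['b', 'a', 'e', 'c']
'b': index 0 in ['b', 'a', 'e', 'c'] -> ['b', 'a', 'e', 'c']
'c': index 3 in ['b', 'a', 'e', 'c'] -> ['c', 'b', 'a', 'e']


Output: [1, 3, 2, 2, 0, 3]


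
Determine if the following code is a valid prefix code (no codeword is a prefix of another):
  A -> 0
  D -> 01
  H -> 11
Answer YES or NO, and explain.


Checking each pair (does one codeword prefix another?):
  A='0' vs D='01': prefix -- VIOLATION

NO -- this is NOT a valid prefix code. A (0) is a prefix of D (01).


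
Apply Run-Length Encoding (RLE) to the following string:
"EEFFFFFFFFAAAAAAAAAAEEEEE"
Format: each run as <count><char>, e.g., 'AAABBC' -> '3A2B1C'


Scanning runs left to right:
  i=0: run of 'E' x 2 -> '2E'
  i=2: run of 'F' x 8 -> '8F'
  i=10: run of 'A' x 10 -> '10A'
  i=20: run of 'E' x 5 -> '5E'

RLE = 2E8F10A5E


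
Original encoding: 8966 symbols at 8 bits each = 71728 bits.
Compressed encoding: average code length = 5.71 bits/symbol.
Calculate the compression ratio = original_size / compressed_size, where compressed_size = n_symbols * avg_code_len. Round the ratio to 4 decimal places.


original_size = n_symbols * orig_bits = 8966 * 8 = 71728 bits
compressed_size = n_symbols * avg_code_len = 8966 * 5.71 = 51195.86 bits
ratio = original_size / compressed_size = 71728 / 51195.86 = 1.4011

Compression ratio = 1.4011


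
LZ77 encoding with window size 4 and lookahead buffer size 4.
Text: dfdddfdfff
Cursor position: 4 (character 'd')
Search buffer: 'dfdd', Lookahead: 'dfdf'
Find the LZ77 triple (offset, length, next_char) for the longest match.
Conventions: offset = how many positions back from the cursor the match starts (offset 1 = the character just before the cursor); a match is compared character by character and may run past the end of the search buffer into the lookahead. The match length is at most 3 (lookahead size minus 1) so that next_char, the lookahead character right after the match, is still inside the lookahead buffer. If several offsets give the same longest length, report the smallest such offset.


Try each offset into the search buffer:
  offset=1 (pos 3, char 'd'): match length 1
  offset=2 (pos 2, char 'd'): match length 1
  offset=3 (pos 1, char 'f'): match length 0
  offset=4 (pos 0, char 'd'): match length 3
Longest match has length 3 at offset 4.
next_char = character at position 4 + 3 = 7 -> 'f'

Best match: offset=4, length=3 (matching 'dfd' starting at position 0)
LZ77 triple: (4, 3, 'f')


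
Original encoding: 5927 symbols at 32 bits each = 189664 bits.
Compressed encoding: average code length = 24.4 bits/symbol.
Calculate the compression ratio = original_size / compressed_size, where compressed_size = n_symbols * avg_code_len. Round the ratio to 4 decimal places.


original_size = n_symbols * orig_bits = 5927 * 32 = 189664 bits
compressed_size = n_symbols * avg_code_len = 5927 * 24.4 = 144618.8 bits
ratio = original_size / compressed_size = 189664 / 144618.8 = 1.3115

Compression ratio = 1.3115


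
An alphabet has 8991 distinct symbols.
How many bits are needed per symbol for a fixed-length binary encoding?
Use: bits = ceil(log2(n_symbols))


log2(8991) = 13.1343
Bracket: 2^13 = 8192 < 8991 <= 2^14 = 16384
So ceil(log2(8991)) = 14

bits = ceil(log2(8991)) = ceil(13.1343) = 14 bits


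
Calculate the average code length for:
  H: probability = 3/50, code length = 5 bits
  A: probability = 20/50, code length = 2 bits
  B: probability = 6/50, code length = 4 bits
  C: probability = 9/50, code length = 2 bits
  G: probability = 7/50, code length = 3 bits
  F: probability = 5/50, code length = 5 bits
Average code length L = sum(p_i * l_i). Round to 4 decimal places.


Weighted contributions p_i * l_i:
  H: (3/50) * 5 = 15/50
  A: (20/50) * 2 = 40/50
  B: (6/50) * 4 = 24/50
  C: (9/50) * 2 = 18/50
  G: (7/50) * 3 = 21/50
  F: (5/50) * 5 = 25/50
Sum = (15 + 40 + 24 + 18 + 21 + 25)/50 = 143/50

L = 143/50 = 2.8600 bits/symbol
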